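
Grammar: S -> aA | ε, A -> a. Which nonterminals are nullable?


A nonterminal is nullable iff some alternative derives ε (directly, or every symbol in it is nullable)
Nullable: {S}


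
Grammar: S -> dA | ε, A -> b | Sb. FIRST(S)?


Per alternative of S: FIRST(dA) = {d}; FIRST(ε) = {ε}
FIRST(S) = {d, ε}


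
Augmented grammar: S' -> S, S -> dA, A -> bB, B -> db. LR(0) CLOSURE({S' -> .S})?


Start: S' -> .S
For each item with dot before a nonterminal B, add B -> .γ for every B-production
Closure: [S' -> .S, S -> .dA]


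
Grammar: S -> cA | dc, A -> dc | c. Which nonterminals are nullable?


A nonterminal is nullable iff some alternative derives ε (directly, or every symbol in it is nullable)
Nullable: {}


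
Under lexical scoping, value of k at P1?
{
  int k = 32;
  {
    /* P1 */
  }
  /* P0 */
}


P1's block does not declare k; resolves to the enclosing declaration at depth 0
k = 32


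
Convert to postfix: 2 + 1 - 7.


Left to right (same or higher precedence on left)
Postfix: 2 1 + 7 -


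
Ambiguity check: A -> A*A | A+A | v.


'v*v+v' has two parse trees (no precedence encoded between * and +)
Ambiguous


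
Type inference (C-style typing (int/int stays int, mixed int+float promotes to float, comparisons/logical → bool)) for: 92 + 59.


Operand types: int + int
Rule: mixed int/float promotes to float; int/int stays int
Result type: int


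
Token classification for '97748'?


Pattern: digits only
Type: INTEGER_LITERAL


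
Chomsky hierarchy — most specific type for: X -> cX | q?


Right-linear: every RHS is a terminal or a terminal followed by one nonterminal
Classification: Type 3 (Regular)


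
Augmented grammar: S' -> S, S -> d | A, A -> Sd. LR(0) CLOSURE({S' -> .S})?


Start: S' -> .S
For each item with dot before a nonterminal B, add B -> .γ for every B-production
Closure: [S' -> .S, S -> .d, S -> .A, A -> .Sd]


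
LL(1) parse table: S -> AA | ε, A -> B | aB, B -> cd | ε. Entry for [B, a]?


For [B, a]: ε is nullable and 'a' ∈ FOLLOW(B)
Entry: B -> ε


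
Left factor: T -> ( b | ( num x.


Common prefix: '('
Factored: T -> ( T', T' -> b | num x


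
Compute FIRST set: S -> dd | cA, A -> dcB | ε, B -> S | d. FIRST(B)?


Per alternative of B: FIRST(S) = {c, d}; FIRST(d) = {d}
FIRST(B) = {c, d}


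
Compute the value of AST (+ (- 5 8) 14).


Evaluate inner: (- 5 8) = -3
Evaluate root: (+ -3 14) = 11
Result: 11


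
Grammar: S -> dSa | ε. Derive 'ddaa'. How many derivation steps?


Derivation: S => dSa => ddSaa => ddaa
Steps: 3


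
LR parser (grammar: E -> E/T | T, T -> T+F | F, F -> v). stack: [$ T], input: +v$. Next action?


shift '+' to continue T -> T+F
Action: shift


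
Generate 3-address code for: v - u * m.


Break into single-operator statements:
t1 = u * m
t2 = v - t1


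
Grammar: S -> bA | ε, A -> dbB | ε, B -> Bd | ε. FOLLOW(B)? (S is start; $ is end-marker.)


$ ∈ FOLLOW(S). For each A -> αBβ: add FIRST(β)\{ε} to FOLLOW(B); if β nullable, add FOLLOW(A).
FOLLOW(B) = {$, d}


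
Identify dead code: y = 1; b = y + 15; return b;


y is read by b's definition; b is returned
No dead code


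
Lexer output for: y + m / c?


Scan left to right, longest-match per lexeme
Tokens: ID(y), OP(+), ID(m), OP(/), ID(c)


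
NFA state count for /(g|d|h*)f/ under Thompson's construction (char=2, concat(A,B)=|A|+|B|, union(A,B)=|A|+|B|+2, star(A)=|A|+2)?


Syntax tree has 4 char leaf(s), 2 union(s), 1 star(s)
chars contribute 4×2 = 8; each union adds +2; each star adds +2
Total: 8 + 4 + 2 = 14 states


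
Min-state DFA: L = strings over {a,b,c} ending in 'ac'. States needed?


Track the longest suffix of input matching a prefix of 'ac': 3 classes (prefixes of length 0..2)
Minimal DFA: 3 states


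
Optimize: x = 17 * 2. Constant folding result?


17 * 2 = 34 at compile time
Optimized: x = 34


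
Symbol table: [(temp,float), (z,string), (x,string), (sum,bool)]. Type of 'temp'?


Lookup 'temp' → type float


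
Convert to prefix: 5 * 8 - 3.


left-to-right (same/higher precedence on left): tree is (- (* 5 8) 3)
Prefix: - * 5 8 3


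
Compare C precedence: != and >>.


'>>' is shift (level 8); '!=' is equality (level 6)
Higher level binds tighter
'>>' has higher precedence than '!='


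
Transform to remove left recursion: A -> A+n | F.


Left-recursive alternatives: A+n; non-recursive: F
Introduce A': A -> FA', A' -> +nA' | ε


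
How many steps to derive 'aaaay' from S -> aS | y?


Derivation: S => aS => aaS => aaaS => aaaaS => aaaay
Steps: 5


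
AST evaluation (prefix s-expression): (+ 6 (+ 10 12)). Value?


Evaluate inner: (+ 10 12) = 22
Evaluate root: (+ 6 22) = 28
Result: 28


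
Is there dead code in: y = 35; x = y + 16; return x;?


y is read by x's definition; x is returned
No dead code


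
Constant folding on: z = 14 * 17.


14 * 17 = 238 at compile time
Optimized: z = 238


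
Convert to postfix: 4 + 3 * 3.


* has higher precedence, evaluate 3*3 first
Postfix: 4 3 3 * +


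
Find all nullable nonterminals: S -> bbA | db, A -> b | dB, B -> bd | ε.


A nonterminal is nullable iff some alternative derives ε (directly, or every symbol in it is nullable)
Nullable: {B}


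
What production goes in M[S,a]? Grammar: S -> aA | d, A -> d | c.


For [S, a]: 'a' ∈ FIRST(aA)
Entry: S -> aA


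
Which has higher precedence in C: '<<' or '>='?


'<<' is shift (level 8); '>=' is relational (level 7)
Higher level binds tighter
'<<' has higher precedence than '>='


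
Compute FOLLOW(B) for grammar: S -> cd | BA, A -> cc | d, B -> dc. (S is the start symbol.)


$ ∈ FOLLOW(S). For each A -> αBβ: add FIRST(β)\{ε} to FOLLOW(B); if β nullable, add FOLLOW(A).
FOLLOW(B) = {c, d}


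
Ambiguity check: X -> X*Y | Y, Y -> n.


precedence layered via separate nonterminal Y: deterministic
Unambiguous


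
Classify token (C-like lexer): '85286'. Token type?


Pattern: digits only
Type: INTEGER_LITERAL


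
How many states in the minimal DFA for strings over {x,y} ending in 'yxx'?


Track the longest suffix of input matching a prefix of 'yxx': 4 classes (prefixes of length 0..3)
Minimal DFA: 4 states


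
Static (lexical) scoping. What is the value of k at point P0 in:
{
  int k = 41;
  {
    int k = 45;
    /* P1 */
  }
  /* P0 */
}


k declared in the same block as P0
k = 41


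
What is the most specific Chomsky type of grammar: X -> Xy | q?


Left-linear: every RHS is a terminal or one nonterminal followed by a terminal
Classification: Type 3 (Regular)


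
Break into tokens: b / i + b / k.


Scan left to right, longest-match per lexeme
Tokens: ID(b), OP(/), ID(i), OP(+), ID(b), OP(/), ID(k)


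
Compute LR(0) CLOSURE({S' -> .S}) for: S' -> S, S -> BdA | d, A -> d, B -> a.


Start: S' -> .S
For each item with dot before a nonterminal B, add B -> .γ for every B-production
Closure: [S' -> .S, S -> .BdA, S -> .d, B -> .a]


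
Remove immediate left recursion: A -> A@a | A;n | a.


Left-recursive alternatives: A@a, A;n; non-recursive: a
Introduce A': A -> aA', A' -> @aA' | ;nA' | ε


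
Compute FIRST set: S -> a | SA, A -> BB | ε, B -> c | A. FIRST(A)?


Per alternative of A: FIRST(BB) = {c, ε}; FIRST(ε) = {ε}
FIRST(A) = {c, ε}


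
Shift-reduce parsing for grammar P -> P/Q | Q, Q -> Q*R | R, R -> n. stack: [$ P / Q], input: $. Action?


handle 'P/Q' on top; lookahead ∈ FOLLOW(P) = {/, $}
Action: reduce (P -> P/Q)


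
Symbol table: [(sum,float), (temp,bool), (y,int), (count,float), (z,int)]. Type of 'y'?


Lookup 'y' → type int


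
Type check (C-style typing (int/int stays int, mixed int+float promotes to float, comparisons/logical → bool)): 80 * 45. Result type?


Operand types: int * int
Rule: mixed int/float promotes to float; int/int stays int
Result type: int


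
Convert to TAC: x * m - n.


Break into single-operator statements:
t1 = x * m
t2 = t1 - n


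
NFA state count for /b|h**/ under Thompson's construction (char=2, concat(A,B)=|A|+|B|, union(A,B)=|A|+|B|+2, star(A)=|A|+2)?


Syntax tree has 2 char leaf(s), 1 union(s), 2 star(s)
chars contribute 2×2 = 4; each union adds +2; each star adds +2
Total: 4 + 2 + 4 = 10 states


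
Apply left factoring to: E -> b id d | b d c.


Common prefix: 'b'
Factored: E -> b E', E' -> id d | d c


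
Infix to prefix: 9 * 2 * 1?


left-to-right (same/higher precedence on left): tree is (* (* 9 2) 1)
Prefix: * * 9 2 1


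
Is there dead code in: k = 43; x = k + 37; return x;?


k is read by x's definition; x is returned
No dead code


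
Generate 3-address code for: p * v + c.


Break into single-operator statements:
t1 = p * v
t2 = t1 + c


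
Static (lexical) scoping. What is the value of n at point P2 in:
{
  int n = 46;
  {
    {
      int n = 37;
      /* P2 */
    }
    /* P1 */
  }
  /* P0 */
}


n declared in the same block as P2
n = 37


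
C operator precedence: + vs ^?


'+' is additive (level 9); '^' is bitwise XOR (level 4)
Higher level binds tighter
'+' has higher precedence than '^'


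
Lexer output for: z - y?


Scan left to right, longest-match per lexeme
Tokens: ID(z), OP(-), ID(y)


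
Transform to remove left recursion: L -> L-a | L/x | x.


Left-recursive alternatives: L-a, L/x; non-recursive: x
Introduce L': L -> xL', L' -> -aL' | /xL' | ε


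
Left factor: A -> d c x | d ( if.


Common prefix: 'd'
Factored: A -> d A', A' -> c x | ( if


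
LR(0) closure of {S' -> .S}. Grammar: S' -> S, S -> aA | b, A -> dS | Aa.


Start: S' -> .S
For each item with dot before a nonterminal B, add B -> .γ for every B-production
Closure: [S' -> .S, S -> .aA, S -> .b]


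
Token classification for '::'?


Pattern: operator symbol
Type: OPERATOR


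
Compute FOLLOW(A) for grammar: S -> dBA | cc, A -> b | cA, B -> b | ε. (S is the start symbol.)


$ ∈ FOLLOW(S). For each A -> αBβ: add FIRST(β)\{ε} to FOLLOW(B); if β nullable, add FOLLOW(A).
FOLLOW(A) = {$}


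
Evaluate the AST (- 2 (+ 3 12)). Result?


Evaluate inner: (+ 3 12) = 15
Evaluate root: (- 2 15) = -13
Result: -13


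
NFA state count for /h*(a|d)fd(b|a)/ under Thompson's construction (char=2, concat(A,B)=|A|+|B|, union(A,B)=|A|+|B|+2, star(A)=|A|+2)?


Syntax tree has 7 char leaf(s), 2 union(s), 1 star(s)
chars contribute 7×2 = 14; each union adds +2; each star adds +2
Total: 14 + 4 + 2 = 20 states


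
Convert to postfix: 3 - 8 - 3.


Left to right (same or higher precedence on left)
Postfix: 3 8 - 3 -


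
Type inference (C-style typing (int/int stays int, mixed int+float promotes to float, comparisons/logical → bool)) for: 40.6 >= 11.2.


Operand types: float >= float
Rule: comparison yields bool
Result type: bool


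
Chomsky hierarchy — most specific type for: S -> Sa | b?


Left-linear: every RHS is a terminal or one nonterminal followed by a terminal
Classification: Type 3 (Regular)


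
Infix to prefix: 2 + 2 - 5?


left-to-right (same/higher precedence on left): tree is (- (+ 2 2) 5)
Prefix: - + 2 2 5


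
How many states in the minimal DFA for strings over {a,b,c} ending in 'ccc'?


Track the longest suffix of input matching a prefix of 'ccc': 4 classes (prefixes of length 0..3)
Minimal DFA: 4 states


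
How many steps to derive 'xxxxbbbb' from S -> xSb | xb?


Derivation: S => xSb => xxSbb => xxxSbbb => xxxxbbbb
Steps: 4


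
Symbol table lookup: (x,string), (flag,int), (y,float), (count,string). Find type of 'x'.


Lookup 'x' → type string


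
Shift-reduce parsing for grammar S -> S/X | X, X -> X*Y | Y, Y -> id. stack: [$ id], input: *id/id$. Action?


'id' on top is the handle for Y -> id
Action: reduce (Y -> id)


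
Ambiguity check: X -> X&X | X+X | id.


'id&id+id' has two parse trees (no precedence encoded between & and +)
Ambiguous


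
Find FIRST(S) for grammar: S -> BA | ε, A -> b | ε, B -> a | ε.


Per alternative of S: FIRST(BA) = {a, b, ε}; FIRST(ε) = {ε}
FIRST(S) = {a, b, ε}


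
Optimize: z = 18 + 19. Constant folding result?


18 + 19 = 37 at compile time
Optimized: z = 37


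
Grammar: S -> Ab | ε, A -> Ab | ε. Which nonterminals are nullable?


A nonterminal is nullable iff some alternative derives ε (directly, or every symbol in it is nullable)
Nullable: {A, S}


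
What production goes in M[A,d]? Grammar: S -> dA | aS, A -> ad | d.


For [A, d]: 'd' ∈ FIRST(d)
Entry: A -> d


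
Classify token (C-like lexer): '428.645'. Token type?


Pattern: digits with a decimal point
Type: FLOAT_LITERAL


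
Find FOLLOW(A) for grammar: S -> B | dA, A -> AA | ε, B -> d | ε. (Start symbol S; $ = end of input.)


$ ∈ FOLLOW(S). For each A -> αBβ: add FIRST(β)\{ε} to FOLLOW(B); if β nullable, add FOLLOW(A).
FOLLOW(A) = {$}


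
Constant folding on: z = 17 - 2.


17 - 2 = 15 at compile time
Optimized: z = 15


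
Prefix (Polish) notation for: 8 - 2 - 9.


left-to-right (same/higher precedence on left): tree is (- (- 8 2) 9)
Prefix: - - 8 2 9


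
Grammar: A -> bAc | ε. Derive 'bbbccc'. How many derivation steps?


Derivation: A => bAc => bbAcc => bbbAccc => bbbccc
Steps: 4


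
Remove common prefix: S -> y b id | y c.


Common prefix: 'y'
Factored: S -> y S', S' -> b id | c


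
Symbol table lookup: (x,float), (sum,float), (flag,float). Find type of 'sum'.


Lookup 'sum' → type float


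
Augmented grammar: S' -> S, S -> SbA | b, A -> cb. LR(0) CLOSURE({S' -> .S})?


Start: S' -> .S
For each item with dot before a nonterminal B, add B -> .γ for every B-production
Closure: [S' -> .S, S -> .SbA, S -> .b]


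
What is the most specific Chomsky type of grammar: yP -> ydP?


LHS has context (more than one symbol) and |LHS| ≤ |RHS|
Classification: Type 1 (Context-Sensitive)


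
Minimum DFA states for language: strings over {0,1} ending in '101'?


Track the longest suffix of input matching a prefix of '101': 4 classes (prefixes of length 0..3)
Minimal DFA: 4 states


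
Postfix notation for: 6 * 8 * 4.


Left to right (same or higher precedence on left)
Postfix: 6 8 * 4 *


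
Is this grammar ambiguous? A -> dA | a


right-linear, alternatives start with distinct terminals 'd' vs 'a': unique leftmost derivation
Unambiguous


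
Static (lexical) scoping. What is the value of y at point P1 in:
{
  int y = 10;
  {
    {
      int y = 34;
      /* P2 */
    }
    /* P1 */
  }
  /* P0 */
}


P1's block does not declare y; resolves to the enclosing declaration at depth 0
y = 10


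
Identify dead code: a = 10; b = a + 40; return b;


a is read by b's definition; b is returned
No dead code


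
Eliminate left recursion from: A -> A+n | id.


Left-recursive alternatives: A+n; non-recursive: id
Introduce A': A -> idA', A' -> +nA' | ε


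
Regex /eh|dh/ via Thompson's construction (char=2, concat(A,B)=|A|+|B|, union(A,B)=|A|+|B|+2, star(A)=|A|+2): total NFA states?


Syntax tree has 4 char leaf(s), 1 union(s), 0 star(s)
chars contribute 4×2 = 8; each union adds +2; each star adds +2
Total: 8 + 2 + 0 = 10 states


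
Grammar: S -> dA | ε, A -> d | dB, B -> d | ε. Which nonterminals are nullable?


A nonterminal is nullable iff some alternative derives ε (directly, or every symbol in it is nullable)
Nullable: {B, S}


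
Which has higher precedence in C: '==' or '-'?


'-' is additive (level 9); '==' is equality (level 6)
Higher level binds tighter
'-' has higher precedence than '=='


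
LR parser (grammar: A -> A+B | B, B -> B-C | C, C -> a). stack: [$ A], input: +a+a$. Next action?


shift '+' to continue A -> A+B
Action: shift


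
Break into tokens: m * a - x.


Scan left to right, longest-match per lexeme
Tokens: ID(m), OP(*), ID(a), OP(-), ID(x)


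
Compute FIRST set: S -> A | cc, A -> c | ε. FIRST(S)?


Per alternative of S: FIRST(A) = {c, ε}; FIRST(cc) = {c}
FIRST(S) = {c, ε}


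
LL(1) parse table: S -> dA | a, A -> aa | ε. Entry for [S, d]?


For [S, d]: 'd' ∈ FIRST(dA)
Entry: S -> dA


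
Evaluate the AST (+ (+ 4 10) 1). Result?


Evaluate inner: (+ 4 10) = 14
Evaluate root: (+ 14 1) = 15
Result: 15


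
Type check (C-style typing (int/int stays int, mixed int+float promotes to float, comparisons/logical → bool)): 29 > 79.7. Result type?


Operand types: int > float
Rule: comparison yields bool
Result type: bool


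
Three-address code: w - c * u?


Break into single-operator statements:
t1 = c * u
t2 = w - t1


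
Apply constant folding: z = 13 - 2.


13 - 2 = 11 at compile time
Optimized: z = 11


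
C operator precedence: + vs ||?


'+' is additive (level 9); '||' is logical OR (level 1)
Higher level binds tighter
'+' has higher precedence than '||'


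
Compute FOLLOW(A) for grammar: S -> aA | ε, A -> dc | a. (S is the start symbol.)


$ ∈ FOLLOW(S). For each A -> αBβ: add FIRST(β)\{ε} to FOLLOW(B); if β nullable, add FOLLOW(A).
FOLLOW(A) = {$}


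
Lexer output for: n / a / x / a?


Scan left to right, longest-match per lexeme
Tokens: ID(n), OP(/), ID(a), OP(/), ID(x), OP(/), ID(a)


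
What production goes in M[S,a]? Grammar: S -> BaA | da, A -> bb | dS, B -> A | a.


For [S, a]: 'a' ∈ FIRST(BaA)
Entry: S -> BaA


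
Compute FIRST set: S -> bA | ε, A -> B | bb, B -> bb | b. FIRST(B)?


Per alternative of B: FIRST(bb) = {b}; FIRST(b) = {b}
FIRST(B) = {b}


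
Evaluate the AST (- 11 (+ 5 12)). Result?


Evaluate inner: (+ 5 12) = 17
Evaluate root: (- 11 17) = -6
Result: -6


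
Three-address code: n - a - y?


Break into single-operator statements:
t1 = n - a
t2 = t1 - y


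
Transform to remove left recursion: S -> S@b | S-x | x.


Left-recursive alternatives: S@b, S-x; non-recursive: x
Introduce S': S -> xS', S' -> @bS' | -xS' | ε


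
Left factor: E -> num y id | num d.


Common prefix: 'num'
Factored: E -> num E', E' -> y id | d


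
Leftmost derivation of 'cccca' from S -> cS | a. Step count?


Derivation: S => cS => ccS => cccS => ccccS => cccca
Steps: 5


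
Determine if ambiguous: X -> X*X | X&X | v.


'v*v&v' has two parse trees (no precedence encoded between * and &)
Ambiguous


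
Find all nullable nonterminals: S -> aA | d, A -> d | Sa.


A nonterminal is nullable iff some alternative derives ε (directly, or every symbol in it is nullable)
Nullable: {}


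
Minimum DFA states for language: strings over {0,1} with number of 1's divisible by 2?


Track (count of 1) mod 2: states 0..1, accept at 0
Minimal DFA: 2 states


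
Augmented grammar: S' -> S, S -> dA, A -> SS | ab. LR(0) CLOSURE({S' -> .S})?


Start: S' -> .S
For each item with dot before a nonterminal B, add B -> .γ for every B-production
Closure: [S' -> .S, S -> .dA]


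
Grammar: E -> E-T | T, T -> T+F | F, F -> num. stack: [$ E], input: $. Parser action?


start symbol E on stack, input exhausted
Action: accept


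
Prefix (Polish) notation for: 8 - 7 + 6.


left-to-right (same/higher precedence on left): tree is (+ (- 8 7) 6)
Prefix: + - 8 7 6


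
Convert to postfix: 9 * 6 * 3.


Left to right (same or higher precedence on left)
Postfix: 9 6 * 3 *


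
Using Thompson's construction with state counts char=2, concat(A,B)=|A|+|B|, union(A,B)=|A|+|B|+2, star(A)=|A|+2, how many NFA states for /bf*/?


Syntax tree has 2 char leaf(s), 0 union(s), 1 star(s)
chars contribute 2×2 = 4; each union adds +2; each star adds +2
Total: 4 + 0 + 2 = 6 states


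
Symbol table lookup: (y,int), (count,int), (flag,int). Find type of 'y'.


Lookup 'y' → type int


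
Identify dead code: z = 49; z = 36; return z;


first assignment to z is overwritten before any read
Dead: 'z = 49'


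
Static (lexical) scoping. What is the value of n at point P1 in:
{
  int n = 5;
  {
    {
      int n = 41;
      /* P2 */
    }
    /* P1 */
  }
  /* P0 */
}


P1's block does not declare n; resolves to the enclosing declaration at depth 0
n = 5


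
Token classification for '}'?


Pattern: delimiter/punctuation
Type: PUNCTUATION


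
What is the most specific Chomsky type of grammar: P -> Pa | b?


Left-linear: every RHS is a terminal or one nonterminal followed by a terminal
Classification: Type 3 (Regular)


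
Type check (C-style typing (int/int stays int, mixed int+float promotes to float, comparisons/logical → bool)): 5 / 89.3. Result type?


Operand types: int / float
Rule: mixed int/float promotes to float; int/int stays int
Result type: float


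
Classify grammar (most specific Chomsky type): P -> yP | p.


Right-linear: every RHS is a terminal or a terminal followed by one nonterminal
Classification: Type 3 (Regular)


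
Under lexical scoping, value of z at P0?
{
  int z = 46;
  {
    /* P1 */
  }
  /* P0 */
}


z declared in the same block as P0
z = 46


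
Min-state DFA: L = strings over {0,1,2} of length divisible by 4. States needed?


Track length mod 4: states 0..3, accept at 0
Minimal DFA: 4 states


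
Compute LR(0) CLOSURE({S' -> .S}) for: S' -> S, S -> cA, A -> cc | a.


Start: S' -> .S
For each item with dot before a nonterminal B, add B -> .γ for every B-production
Closure: [S' -> .S, S -> .cA]


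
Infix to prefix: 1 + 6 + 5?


left-to-right (same/higher precedence on left): tree is (+ (+ 1 6) 5)
Prefix: + + 1 6 5


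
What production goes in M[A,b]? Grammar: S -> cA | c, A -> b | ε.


For [A, b]: 'b' ∈ FIRST(b)
Entry: A -> b


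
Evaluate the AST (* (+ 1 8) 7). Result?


Evaluate inner: (+ 1 8) = 9
Evaluate root: (* 9 7) = 63
Result: 63


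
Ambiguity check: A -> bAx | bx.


balanced b^n…x^n: each string has a unique parse
Unambiguous


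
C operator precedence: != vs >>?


'>>' is shift (level 8); '!=' is equality (level 6)
Higher level binds tighter
'>>' has higher precedence than '!='


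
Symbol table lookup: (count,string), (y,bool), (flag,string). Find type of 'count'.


Lookup 'count' → type string


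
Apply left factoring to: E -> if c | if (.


Common prefix: 'if'
Factored: E -> if E', E' -> c | (


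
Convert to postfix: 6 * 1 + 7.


Left to right (same or higher precedence on left)
Postfix: 6 1 * 7 +


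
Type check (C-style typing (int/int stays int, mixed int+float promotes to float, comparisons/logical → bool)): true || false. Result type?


Operand types: bool || bool
Rule: logical operators take bool operands and yield bool
Result type: bool


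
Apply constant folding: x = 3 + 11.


3 + 11 = 14 at compile time
Optimized: x = 14


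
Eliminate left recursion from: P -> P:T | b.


Left-recursive alternatives: P:T; non-recursive: b
Introduce P': P -> bP', P' -> :TP' | ε


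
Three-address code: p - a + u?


Break into single-operator statements:
t1 = p - a
t2 = t1 + u


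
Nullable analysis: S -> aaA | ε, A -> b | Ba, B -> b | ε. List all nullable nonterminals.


A nonterminal is nullable iff some alternative derives ε (directly, or every symbol in it is nullable)
Nullable: {B, S}


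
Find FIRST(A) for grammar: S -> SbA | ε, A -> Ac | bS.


Per alternative of A: FIRST(Ac) = {b}; FIRST(bS) = {b}
FIRST(A) = {b}


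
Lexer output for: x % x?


Scan left to right, longest-match per lexeme
Tokens: ID(x), OP(%), ID(x)


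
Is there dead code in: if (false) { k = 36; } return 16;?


condition is constant false, so the whole block is unreachable
Dead: 'if (false) { k = 36; }'


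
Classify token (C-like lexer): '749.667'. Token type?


Pattern: digits with a decimal point
Type: FLOAT_LITERAL


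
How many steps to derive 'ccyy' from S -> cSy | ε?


Derivation: S => cSy => ccSyy => ccyy
Steps: 3


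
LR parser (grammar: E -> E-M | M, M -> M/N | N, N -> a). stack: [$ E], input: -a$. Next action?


shift '-' to continue E -> E-M
Action: shift


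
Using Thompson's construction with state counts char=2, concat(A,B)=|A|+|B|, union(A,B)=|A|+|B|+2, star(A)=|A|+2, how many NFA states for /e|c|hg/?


Syntax tree has 4 char leaf(s), 2 union(s), 0 star(s)
chars contribute 4×2 = 8; each union adds +2; each star adds +2
Total: 8 + 4 + 0 = 12 states


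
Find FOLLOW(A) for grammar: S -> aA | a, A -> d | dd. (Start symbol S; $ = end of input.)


$ ∈ FOLLOW(S). For each A -> αBβ: add FIRST(β)\{ε} to FOLLOW(B); if β nullable, add FOLLOW(A).
FOLLOW(A) = {$}


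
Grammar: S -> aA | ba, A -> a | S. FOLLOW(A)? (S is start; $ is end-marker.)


$ ∈ FOLLOW(S). For each A -> αBβ: add FIRST(β)\{ε} to FOLLOW(B); if β nullable, add FOLLOW(A).
FOLLOW(A) = {$}


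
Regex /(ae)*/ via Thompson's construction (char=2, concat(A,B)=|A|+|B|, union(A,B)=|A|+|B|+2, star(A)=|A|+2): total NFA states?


Syntax tree has 2 char leaf(s), 0 union(s), 1 star(s)
chars contribute 2×2 = 4; each union adds +2; each star adds +2
Total: 4 + 0 + 2 = 6 states


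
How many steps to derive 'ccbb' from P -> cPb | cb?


Derivation: P => cPb => ccbb
Steps: 2


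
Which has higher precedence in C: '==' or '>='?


'>=' is relational (level 7); '==' is equality (level 6)
Higher level binds tighter
'>=' has higher precedence than '=='


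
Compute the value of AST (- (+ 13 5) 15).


Evaluate inner: (+ 13 5) = 18
Evaluate root: (- 18 15) = 3
Result: 3


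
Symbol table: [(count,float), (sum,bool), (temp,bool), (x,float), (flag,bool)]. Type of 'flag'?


Lookup 'flag' → type bool


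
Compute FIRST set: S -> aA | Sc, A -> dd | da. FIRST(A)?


Per alternative of A: FIRST(dd) = {d}; FIRST(da) = {d}
FIRST(A) = {d}


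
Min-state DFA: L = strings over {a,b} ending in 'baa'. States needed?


Track the longest suffix of input matching a prefix of 'baa': 4 classes (prefixes of length 0..3)
Minimal DFA: 4 states


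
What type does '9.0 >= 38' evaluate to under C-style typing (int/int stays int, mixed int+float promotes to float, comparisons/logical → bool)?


Operand types: float >= int
Rule: comparison yields bool
Result type: bool


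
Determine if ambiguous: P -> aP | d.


right-linear, alternatives start with distinct terminals 'a' vs 'd': unique leftmost derivation
Unambiguous


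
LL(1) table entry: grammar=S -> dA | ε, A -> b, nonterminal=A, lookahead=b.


For [A, b]: 'b' ∈ FIRST(b)
Entry: A -> b


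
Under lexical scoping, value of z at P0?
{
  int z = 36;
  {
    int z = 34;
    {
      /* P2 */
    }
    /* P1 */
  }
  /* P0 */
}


z declared in the same block as P0
z = 36


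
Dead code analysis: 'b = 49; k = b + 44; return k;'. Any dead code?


b is read by k's definition; k is returned
No dead code


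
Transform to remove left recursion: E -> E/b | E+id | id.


Left-recursive alternatives: E/b, E+id; non-recursive: id
Introduce E': E -> idE', E' -> /bE' | +idE' | ε


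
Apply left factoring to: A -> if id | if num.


Common prefix: 'if'
Factored: A -> if A', A' -> id | num


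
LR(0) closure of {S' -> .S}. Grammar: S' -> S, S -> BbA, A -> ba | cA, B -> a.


Start: S' -> .S
For each item with dot before a nonterminal B, add B -> .γ for every B-production
Closure: [S' -> .S, S -> .BbA, B -> .a]


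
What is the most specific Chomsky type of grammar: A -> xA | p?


Right-linear: every RHS is a terminal or a terminal followed by one nonterminal
Classification: Type 3 (Regular)


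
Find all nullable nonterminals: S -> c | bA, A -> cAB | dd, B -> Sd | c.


A nonterminal is nullable iff some alternative derives ε (directly, or every symbol in it is nullable)
Nullable: {}


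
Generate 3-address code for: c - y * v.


Break into single-operator statements:
t1 = y * v
t2 = c - t1


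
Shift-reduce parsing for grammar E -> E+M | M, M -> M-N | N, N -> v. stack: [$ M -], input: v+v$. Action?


no handle; shift 'v'
Action: shift


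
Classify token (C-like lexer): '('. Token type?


Pattern: delimiter/punctuation
Type: PUNCTUATION


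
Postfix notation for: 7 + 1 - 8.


Left to right (same or higher precedence on left)
Postfix: 7 1 + 8 -


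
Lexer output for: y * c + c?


Scan left to right, longest-match per lexeme
Tokens: ID(y), OP(*), ID(c), OP(+), ID(c)


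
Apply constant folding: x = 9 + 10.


9 + 10 = 19 at compile time
Optimized: x = 19


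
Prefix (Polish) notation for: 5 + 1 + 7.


left-to-right (same/higher precedence on left): tree is (+ (+ 5 1) 7)
Prefix: + + 5 1 7


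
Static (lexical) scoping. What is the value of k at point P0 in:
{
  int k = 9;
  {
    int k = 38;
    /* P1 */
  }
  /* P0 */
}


k declared in the same block as P0
k = 9


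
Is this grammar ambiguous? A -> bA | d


right-linear, alternatives start with distinct terminals 'b' vs 'd': unique leftmost derivation
Unambiguous


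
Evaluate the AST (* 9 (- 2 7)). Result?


Evaluate inner: (- 2 7) = -5
Evaluate root: (* 9 -5) = -45
Result: -45


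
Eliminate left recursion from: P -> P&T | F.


Left-recursive alternatives: P&T; non-recursive: F
Introduce P': P -> FP', P' -> &TP' | ε


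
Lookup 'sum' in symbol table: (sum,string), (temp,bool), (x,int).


Lookup 'sum' → type string


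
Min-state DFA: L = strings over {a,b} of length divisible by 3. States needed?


Track length mod 3: states 0..2, accept at 0
Minimal DFA: 3 states


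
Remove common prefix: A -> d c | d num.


Common prefix: 'd'
Factored: A -> d A', A' -> c | num


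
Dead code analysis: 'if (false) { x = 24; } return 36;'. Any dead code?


condition is constant false, so the whole block is unreachable
Dead: 'if (false) { x = 24; }'


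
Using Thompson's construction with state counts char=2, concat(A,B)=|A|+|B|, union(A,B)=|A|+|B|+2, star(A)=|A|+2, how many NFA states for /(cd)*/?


Syntax tree has 2 char leaf(s), 0 union(s), 1 star(s)
chars contribute 2×2 = 4; each union adds +2; each star adds +2
Total: 4 + 0 + 2 = 6 states


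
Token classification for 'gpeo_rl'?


Pattern: letter/underscore followed by alphanumerics, not a keyword
Type: IDENTIFIER


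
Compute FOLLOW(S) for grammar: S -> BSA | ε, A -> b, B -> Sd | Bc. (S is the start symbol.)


$ ∈ FOLLOW(S). For each A -> αBβ: add FIRST(β)\{ε} to FOLLOW(B); if β nullable, add FOLLOW(A).
FOLLOW(S) = {$, b, d}


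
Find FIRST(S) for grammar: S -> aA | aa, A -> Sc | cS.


Per alternative of S: FIRST(aA) = {a}; FIRST(aa) = {a}
FIRST(S) = {a}


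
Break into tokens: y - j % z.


Scan left to right, longest-match per lexeme
Tokens: ID(y), OP(-), ID(j), OP(%), ID(z)


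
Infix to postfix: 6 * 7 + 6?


Left to right (same or higher precedence on left)
Postfix: 6 7 * 6 +


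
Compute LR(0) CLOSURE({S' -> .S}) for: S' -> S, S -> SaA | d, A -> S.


Start: S' -> .S
For each item with dot before a nonterminal B, add B -> .γ for every B-production
Closure: [S' -> .S, S -> .SaA, S -> .d]


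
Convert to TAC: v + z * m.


Break into single-operator statements:
t1 = z * m
t2 = v + t1


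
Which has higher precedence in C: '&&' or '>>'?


'>>' is shift (level 8); '&&' is logical AND (level 2)
Higher level binds tighter
'>>' has higher precedence than '&&'


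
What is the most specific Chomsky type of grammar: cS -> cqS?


LHS has context (more than one symbol) and |LHS| ≤ |RHS|
Classification: Type 1 (Context-Sensitive)


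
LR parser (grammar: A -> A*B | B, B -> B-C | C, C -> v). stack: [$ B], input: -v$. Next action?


shift '-' to continue B -> B-C
Action: shift


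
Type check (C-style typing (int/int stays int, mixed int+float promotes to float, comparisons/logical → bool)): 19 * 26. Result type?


Operand types: int * int
Rule: mixed int/float promotes to float; int/int stays int
Result type: int


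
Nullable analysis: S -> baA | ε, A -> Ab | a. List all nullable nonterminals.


A nonterminal is nullable iff some alternative derives ε (directly, or every symbol in it is nullable)
Nullable: {S}


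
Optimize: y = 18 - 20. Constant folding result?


18 - 20 = -2 at compile time
Optimized: y = -2


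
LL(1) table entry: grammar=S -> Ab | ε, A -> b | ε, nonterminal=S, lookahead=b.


For [S, b]: 'b' ∈ FIRST(Ab)
Entry: S -> Ab


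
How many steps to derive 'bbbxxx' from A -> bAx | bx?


Derivation: A => bAx => bbAxx => bbbxxx
Steps: 3


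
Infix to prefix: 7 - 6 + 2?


left-to-right (same/higher precedence on left): tree is (+ (- 7 6) 2)
Prefix: + - 7 6 2


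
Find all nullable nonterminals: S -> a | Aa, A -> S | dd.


A nonterminal is nullable iff some alternative derives ε (directly, or every symbol in it is nullable)
Nullable: {}


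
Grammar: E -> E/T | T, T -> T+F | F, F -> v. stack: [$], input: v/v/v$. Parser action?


no handle on stack; shift 'v'
Action: shift


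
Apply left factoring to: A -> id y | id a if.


Common prefix: 'id'
Factored: A -> id A', A' -> y | a if


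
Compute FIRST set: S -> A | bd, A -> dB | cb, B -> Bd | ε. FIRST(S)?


Per alternative of S: FIRST(A) = {c, d}; FIRST(bd) = {b}
FIRST(S) = {b, c, d}


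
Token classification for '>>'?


Pattern: operator symbol
Type: OPERATOR


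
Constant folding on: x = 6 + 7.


6 + 7 = 13 at compile time
Optimized: x = 13


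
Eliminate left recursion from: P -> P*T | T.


Left-recursive alternatives: P*T; non-recursive: T
Introduce P': P -> TP', P' -> *TP' | ε


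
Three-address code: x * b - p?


Break into single-operator statements:
t1 = x * b
t2 = t1 - p


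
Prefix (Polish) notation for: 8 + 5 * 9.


'*' binds tighter: tree is (+ 8 (* 5 9))
Prefix: + 8 * 5 9


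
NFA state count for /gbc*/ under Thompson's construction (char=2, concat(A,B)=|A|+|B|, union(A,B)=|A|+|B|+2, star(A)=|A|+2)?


Syntax tree has 3 char leaf(s), 0 union(s), 1 star(s)
chars contribute 3×2 = 6; each union adds +2; each star adds +2
Total: 6 + 0 + 2 = 8 states


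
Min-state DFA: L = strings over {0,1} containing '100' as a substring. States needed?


KMP-style automaton: 3 progress states + 1 absorbing accept = 4
Minimal DFA: 4 states


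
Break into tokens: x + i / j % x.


Scan left to right, longest-match per lexeme
Tokens: ID(x), OP(+), ID(i), OP(/), ID(j), OP(%), ID(x)


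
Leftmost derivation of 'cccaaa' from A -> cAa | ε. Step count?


Derivation: A => cAa => ccAaa => cccAaaa => cccaaa
Steps: 4


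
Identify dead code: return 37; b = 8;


statement follows a return and is unreachable
Dead: 'b = 8'


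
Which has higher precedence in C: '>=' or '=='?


'>=' is relational (level 7); '==' is equality (level 6)
Higher level binds tighter
'>=' has higher precedence than '=='


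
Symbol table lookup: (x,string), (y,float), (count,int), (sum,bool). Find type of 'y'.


Lookup 'y' → type float


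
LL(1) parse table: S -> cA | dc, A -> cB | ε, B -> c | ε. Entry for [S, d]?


For [S, d]: 'd' ∈ FIRST(dc)
Entry: S -> dc


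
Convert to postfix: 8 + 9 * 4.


* has higher precedence, evaluate 9*4 first
Postfix: 8 9 4 * +


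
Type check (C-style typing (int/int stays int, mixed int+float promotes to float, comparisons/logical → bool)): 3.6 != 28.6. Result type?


Operand types: float != float
Rule: comparison yields bool
Result type: bool


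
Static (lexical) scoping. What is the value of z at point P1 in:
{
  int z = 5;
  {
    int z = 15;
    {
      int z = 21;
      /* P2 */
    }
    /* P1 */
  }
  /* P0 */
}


z declared in the same block as P1
z = 15


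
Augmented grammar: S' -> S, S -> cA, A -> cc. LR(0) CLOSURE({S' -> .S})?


Start: S' -> .S
For each item with dot before a nonterminal B, add B -> .γ for every B-production
Closure: [S' -> .S, S -> .cA]


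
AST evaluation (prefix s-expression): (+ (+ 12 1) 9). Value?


Evaluate inner: (+ 12 1) = 13
Evaluate root: (+ 13 9) = 22
Result: 22


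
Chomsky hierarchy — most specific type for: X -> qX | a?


Right-linear: every RHS is a terminal or a terminal followed by one nonterminal
Classification: Type 3 (Regular)


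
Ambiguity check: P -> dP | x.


right-linear, alternatives start with distinct terminals 'd' vs 'x': unique leftmost derivation
Unambiguous


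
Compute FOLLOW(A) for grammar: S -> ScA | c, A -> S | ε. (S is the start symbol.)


$ ∈ FOLLOW(S). For each A -> αBβ: add FIRST(β)\{ε} to FOLLOW(B); if β nullable, add FOLLOW(A).
FOLLOW(A) = {$, c}


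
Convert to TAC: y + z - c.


Break into single-operator statements:
t1 = y + z
t2 = t1 - c


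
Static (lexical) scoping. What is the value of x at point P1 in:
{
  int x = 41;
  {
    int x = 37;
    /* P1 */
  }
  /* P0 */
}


x declared in the same block as P1
x = 37


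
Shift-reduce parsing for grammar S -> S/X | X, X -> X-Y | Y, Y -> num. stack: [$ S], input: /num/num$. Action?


shift '/' to continue S -> S/X
Action: shift


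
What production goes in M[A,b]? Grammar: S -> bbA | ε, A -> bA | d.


For [A, b]: 'b' ∈ FIRST(bA)
Entry: A -> bA


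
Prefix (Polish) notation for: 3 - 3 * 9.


'*' binds tighter: tree is (- 3 (* 3 9))
Prefix: - 3 * 3 9


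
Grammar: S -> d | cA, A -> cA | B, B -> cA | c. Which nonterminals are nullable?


A nonterminal is nullable iff some alternative derives ε (directly, or every symbol in it is nullable)
Nullable: {}


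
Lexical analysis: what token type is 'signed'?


Pattern: reserved word
Type: KEYWORD


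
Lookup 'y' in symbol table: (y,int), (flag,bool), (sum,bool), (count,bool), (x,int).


Lookup 'y' → type int


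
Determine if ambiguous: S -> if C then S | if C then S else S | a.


dangling else: 'if C then if C then a else a' parses two ways
Ambiguous


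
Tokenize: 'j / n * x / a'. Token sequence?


Scan left to right, longest-match per lexeme
Tokens: ID(j), OP(/), ID(n), OP(*), ID(x), OP(/), ID(a)


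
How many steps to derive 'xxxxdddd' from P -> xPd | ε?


Derivation: P => xPd => xxPdd => xxxPddd => xxxxPdddd => xxxxdddd
Steps: 5


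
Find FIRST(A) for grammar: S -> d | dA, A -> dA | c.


Per alternative of A: FIRST(dA) = {d}; FIRST(c) = {c}
FIRST(A) = {c, d}


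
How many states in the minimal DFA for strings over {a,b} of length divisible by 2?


Track length mod 2: states 0..1, accept at 0
Minimal DFA: 2 states


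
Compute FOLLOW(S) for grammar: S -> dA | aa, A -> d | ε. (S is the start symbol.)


$ ∈ FOLLOW(S). For each A -> αBβ: add FIRST(β)\{ε} to FOLLOW(B); if β nullable, add FOLLOW(A).
FOLLOW(S) = {$}


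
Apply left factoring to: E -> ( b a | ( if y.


Common prefix: '('
Factored: E -> ( E', E' -> b a | if y


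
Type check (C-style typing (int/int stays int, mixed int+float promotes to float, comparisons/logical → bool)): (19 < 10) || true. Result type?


Operand types: bool || bool
Rule: logical operators take bool operands and yield bool
Result type: bool


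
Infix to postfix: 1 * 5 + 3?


Left to right (same or higher precedence on left)
Postfix: 1 5 * 3 +


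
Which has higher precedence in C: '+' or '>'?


'+' is additive (level 9); '>' is relational (level 7)
Higher level binds tighter
'+' has higher precedence than '>'
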